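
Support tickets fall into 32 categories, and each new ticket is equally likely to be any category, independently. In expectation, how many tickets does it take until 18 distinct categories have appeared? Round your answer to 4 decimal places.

Going from k to k+1 distinct takes a geometric number of tickets with mean 32/(32-k).
Sum over k = 0,...,17: E = 32/32 + 32/31 + 32/30 + ... + 32/16 + 32/15 = 25.82185.

25.8219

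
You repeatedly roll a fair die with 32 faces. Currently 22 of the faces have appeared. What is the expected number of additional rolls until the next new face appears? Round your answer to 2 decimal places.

3.20

Each roll yields a new face with probability (32-22)/32 = 10/32, so the wait is geometric with mean 32/10.
E = 32/10 = 3.200.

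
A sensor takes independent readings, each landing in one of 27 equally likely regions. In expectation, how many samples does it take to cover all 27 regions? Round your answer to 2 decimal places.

105.07

After k distinct regions have appeared, the next sample gives a new one with probability (27-k)/27, so the expected wait for the (k+1)-th is 27/(27-k).
E[T] = 27/27 + 27/26 + 27/25 + ... + 27/2 + 27/1 = 27·H_{27}.
H_{27} = 3.891, so E[T] = 105.069.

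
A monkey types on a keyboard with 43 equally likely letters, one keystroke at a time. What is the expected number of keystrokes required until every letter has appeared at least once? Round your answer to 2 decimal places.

187.05

After k distinct letters have appeared, the next keystroke gives a new one with probability (43-k)/43, so the expected wait for the (k+1)-th is 43/(43-k).
E[T] = 43/43 + 43/42 + 43/41 + ... + 43/2 + 43/1 = 43·H_{43}.
H_{43} = 4.350, so E[T] = 187.050.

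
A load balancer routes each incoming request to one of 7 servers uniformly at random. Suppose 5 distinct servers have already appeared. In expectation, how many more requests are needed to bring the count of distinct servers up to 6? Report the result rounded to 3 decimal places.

The wait to go from k to k+1 distinct servers is geometric with mean 7/(7-k).
Only the k = 5 term is needed: E = 7/2 = 3.5000.

3.500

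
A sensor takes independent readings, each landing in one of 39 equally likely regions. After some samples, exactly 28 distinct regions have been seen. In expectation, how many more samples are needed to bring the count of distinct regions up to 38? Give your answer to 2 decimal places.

78.78

With k distinct regions already seen, the next new one takes an expected 39/(39-k) samples.
Sum over k = 28,...,37: E = 39/11 + 39/10 + 39/9 + ... + 39/3 + 39/2 = 78.775.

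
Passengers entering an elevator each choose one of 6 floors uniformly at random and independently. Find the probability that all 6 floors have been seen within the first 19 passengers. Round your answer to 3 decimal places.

0.819

Let A_i be the event that floor i is missing after 19 passengers. By inclusion–exclusion on the A_i,
P(all seen) = Σ_{j=0}^{6} (-1)^j C(6,j)((6-j)/6)^19
= 1.0000 - 0.1878 + 0.0068 - 0.0000 + 0.0000 - 0.0000 + 0.0000
= 0.8189.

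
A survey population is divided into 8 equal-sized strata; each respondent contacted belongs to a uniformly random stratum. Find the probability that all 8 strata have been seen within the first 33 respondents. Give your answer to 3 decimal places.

Let A_i be the event that stratum i is missing after 33 respondents. By inclusion–exclusion on the A_i,
P(all seen) = Σ_{j=0}^{8} (-1)^j C(8,j)((8-j)/8)^33
= 1.0000 - 0.0976 + 0.0021 - 0.0000 + 0.0000 - 0.0000 + 0.0000 - 0.0000 + 0.0000
= 0.9045.

0.905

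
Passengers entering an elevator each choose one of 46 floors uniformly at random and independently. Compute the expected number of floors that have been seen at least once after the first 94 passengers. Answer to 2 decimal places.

For each floor, P(seen in 94 passengers) = 1 - (45/46)^94 = 0.873.
By linearity of expectation, E[distinct seen] = 46·(1 - (45/46)^94) = 40.172.

40.17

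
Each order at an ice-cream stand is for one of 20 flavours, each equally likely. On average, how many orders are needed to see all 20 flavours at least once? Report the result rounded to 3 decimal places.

After k distinct flavours have appeared, the next order gives a new one with probability (20-k)/20, so the expected wait for the (k+1)-th is 20/(20-k).
E[T] = 20/20 + 20/19 + 20/18 + ... + 20/2 + 20/1 = 20·H_{20}.
H_{20} = 3.5977, so E[T] = 71.9548.

71.955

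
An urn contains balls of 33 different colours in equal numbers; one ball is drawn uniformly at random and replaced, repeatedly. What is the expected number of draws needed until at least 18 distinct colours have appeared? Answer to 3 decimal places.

Going from k to k+1 distinct takes a geometric number of draws with mean 33/(33-k).
Sum over k = 0,...,17: E = 33/33 + 33/32 + 33/31 + ... + 33/17 + 33/16 = 25.4288.

25.429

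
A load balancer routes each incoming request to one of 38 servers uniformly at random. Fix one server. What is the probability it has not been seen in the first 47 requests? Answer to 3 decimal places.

On each request the fixed server fails to appear with probability 37/38.
P(still missing after 47) = (37/38)^47 = 0.2855.

0.286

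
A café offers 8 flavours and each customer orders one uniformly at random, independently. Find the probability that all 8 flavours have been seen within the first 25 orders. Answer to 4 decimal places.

Let A_i be the event that flavour i is missing after 25 orders. By inclusion–exclusion on the A_i,
P(all seen) = Σ_{j=0}^{8} (-1)^j C(8,j)((8-j)/8)^25
= 1.00000 - 0.28398 + 0.02107 - 0.00044 + 0.00000 - 0.00000 + 0.00000 - 0.00000 + 0.00000
= 0.73665.

0.7366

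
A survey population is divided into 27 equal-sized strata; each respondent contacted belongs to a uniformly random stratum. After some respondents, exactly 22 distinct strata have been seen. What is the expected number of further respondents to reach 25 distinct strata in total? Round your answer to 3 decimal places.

From k distinct to k+1 distinct takes on average 27/(27-k) respondents.
Sum over k = 22,...,24: E = 27/5 + 27/4 + 27/3 = 21.1500.

21.150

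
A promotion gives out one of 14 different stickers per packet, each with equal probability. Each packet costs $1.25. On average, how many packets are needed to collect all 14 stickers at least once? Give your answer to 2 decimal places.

Split into phases: going from k distinct to k+1 distinct takes on average 14/(14-k) packets.
E[T] = 14/14 + 14/13 + 14/12 + ... + 14/2 + 14/1 = 14·H_{14}.
H_{14} = 3.252, so E[T] = 45.522.

45.52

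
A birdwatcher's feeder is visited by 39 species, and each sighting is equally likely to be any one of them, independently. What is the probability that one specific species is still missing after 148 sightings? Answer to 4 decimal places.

0.0214

Each sighting misses the fixed species with probability (39-1)/39 = 38/39, independently.
P(still missing after 148) = (38/39)^148 = 0.02140.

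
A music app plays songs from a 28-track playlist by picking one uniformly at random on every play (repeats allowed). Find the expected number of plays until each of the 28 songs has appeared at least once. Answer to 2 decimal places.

109.96

Split into phases: going from k distinct to k+1 distinct takes on average 28/(28-k) plays.
E[T] = 28/28 + 28/27 + 28/26 + ... + 28/2 + 28/1 = 28·H_{28}.
H_{28} = 3.927, so E[T] = 109.961.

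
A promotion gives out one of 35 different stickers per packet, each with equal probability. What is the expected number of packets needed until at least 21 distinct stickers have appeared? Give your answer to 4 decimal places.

31.3327

Going from k to k+1 distinct takes a geometric number of packets with mean 35/(35-k).
Sum over k = 0,...,20: E = 35/35 + 35/34 + 35/33 + ... + 35/16 + 35/15 = 31.33267.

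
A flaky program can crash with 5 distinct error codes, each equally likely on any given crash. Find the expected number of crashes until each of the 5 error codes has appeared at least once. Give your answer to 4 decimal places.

11.4167

The wait to go from k to k+1 distinct error codes is geometric with mean 5/(5-k).
E[T] = 5/5 + 5/4 + 5/3 + 5/2 + 5/1 = 5·H_{5}.
H_{5} = 2.28333, so E[T] = 11.41667.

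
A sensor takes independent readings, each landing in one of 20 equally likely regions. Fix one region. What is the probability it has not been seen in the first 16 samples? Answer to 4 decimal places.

0.4401

Each sample misses the fixed region with probability (20-1)/20 = 19/20, independently.
P(still missing after 16) = (19/20)^16 = 0.44013.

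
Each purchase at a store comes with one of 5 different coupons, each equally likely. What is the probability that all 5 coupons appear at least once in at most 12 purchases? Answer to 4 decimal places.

Let A_i be the event that coupon i is missing after 12 purchases. By inclusion–exclusion on the A_i,
P(all seen) = Σ_{j=0}^{5} (-1)^j C(5,j)((5-j)/5)^12
= 1.00000 - 0.34360 + 0.02177 - 0.00017 + 0.00000 - 0.00000
= 0.67800.

0.6780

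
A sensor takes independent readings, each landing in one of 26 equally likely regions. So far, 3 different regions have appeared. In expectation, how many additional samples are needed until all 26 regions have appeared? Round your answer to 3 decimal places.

97.092

From k distinct to k+1 distinct takes on average 26/(26-k) samples.
Sum over k = 3,...,25: E = 26/23 + 26/22 + 26/21 + ... + 26/2 + 26/1 = 97.0916.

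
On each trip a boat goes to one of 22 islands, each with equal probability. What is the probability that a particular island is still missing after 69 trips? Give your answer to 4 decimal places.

On each trip the fixed island fails to appear with probability 21/22.
P(still missing after 69) = (21/22)^69 = 0.04036.

0.0404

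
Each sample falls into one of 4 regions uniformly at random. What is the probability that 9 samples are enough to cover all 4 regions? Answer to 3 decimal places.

Let A_i be the event that region i is missing after 9 samples. By inclusion–exclusion on the A_i,
P(all seen) = Σ_{j=0}^{4} (-1)^j C(4,j)((4-j)/4)^9
= 1.0000 - 0.3003 + 0.0117 - 0.0000 + 0.0000
= 0.7114.

0.711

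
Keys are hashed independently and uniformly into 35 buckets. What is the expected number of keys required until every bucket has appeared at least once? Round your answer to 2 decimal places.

Split into phases: going from k distinct to k+1 distinct takes on average 35/(35-k) keys.
E[T] = 35/35 + 35/34 + 35/33 + ... + 35/2 + 35/1 = 35·H_{35}.
H_{35} = 4.147, so E[T] = 145.137.

145.14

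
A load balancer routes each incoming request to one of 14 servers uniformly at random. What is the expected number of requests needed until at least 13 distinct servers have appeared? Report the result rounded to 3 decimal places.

31.522

With k distinct servers already seen, the next new one arrives after an expected 14/(14-k) requests.
Sum over k = 0,...,12: E = 14/14 + 14/13 + 14/12 + ... + 14/3 + 14/2 = 31.5219.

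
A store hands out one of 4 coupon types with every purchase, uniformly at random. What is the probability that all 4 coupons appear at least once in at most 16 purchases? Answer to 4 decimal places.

By inclusion–exclusion over which coupons are missing,
P(all seen) = Σ_{j=0}^{4} (-1)^j C(4,j)((4-j)/4)^16
= 1.00000 - 0.04009 + 0.00009 - 0.00000 + 0.00000
= 0.96000.

0.9600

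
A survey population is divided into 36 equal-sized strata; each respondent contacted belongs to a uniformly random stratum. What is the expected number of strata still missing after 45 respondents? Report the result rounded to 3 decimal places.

For each stratum, P(unseen after 45) = (35/36)^45 = 0.2815.
By linearity of expectation, E[unseen] = 36·(35/36)^45 = 10.1333.

10.133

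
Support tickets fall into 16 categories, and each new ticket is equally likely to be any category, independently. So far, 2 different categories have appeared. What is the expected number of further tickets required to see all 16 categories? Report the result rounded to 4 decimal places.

With k distinct categories already seen, the next new one takes an expected 16/(16-k) tickets.
Sum over k = 2,...,15: E = 16/14 + 16/13 + 16/12 + ... + 16/2 + 16/1 = 52.02500.

52.0250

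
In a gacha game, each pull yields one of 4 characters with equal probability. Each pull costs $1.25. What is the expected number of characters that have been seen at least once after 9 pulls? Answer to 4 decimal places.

3.6997

For each character, P(seen in 9 pulls) = 1 - (3/4)^9 = 0.92492.
By linearity of expectation, E[distinct seen] = 4·(1 - (3/4)^9) = 3.69966.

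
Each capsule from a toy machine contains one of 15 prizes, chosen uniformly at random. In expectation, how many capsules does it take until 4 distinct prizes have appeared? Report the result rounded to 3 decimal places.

4.475

With k distinct prizes already seen, the next new one arrives after an expected 15/(15-k) capsules.
Sum over k = 0,...,3: E = 15/15 + 15/14 + 15/13 + 15/12 = 4.4753.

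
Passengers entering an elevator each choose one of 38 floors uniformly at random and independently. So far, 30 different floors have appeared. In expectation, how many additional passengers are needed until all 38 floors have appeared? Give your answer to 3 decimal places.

With k distinct floors already seen, the next new one takes an expected 38/(38-k) passengers.
Sum over k = 30,...,37: E = 38/8 + 38/7 + 38/6 + ... + 38/2 + 38/1 = 103.2786.

103.279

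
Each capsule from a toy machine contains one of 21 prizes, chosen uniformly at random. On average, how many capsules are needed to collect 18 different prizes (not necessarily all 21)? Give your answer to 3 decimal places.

Going from k to k+1 distinct takes a geometric number of capsules with mean 21/(21-k).
Sum over k = 0,...,17: E = 21/21 + 21/20 + 21/19 + ... + 21/5 + 21/4 = 38.0525.

38.053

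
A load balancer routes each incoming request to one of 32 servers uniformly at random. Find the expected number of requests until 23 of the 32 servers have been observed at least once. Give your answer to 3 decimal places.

39.345

Going from k to k+1 distinct takes a geometric number of requests with mean 32/(32-k).
Sum over k = 0,...,22: E = 32/32 + 32/31 + 32/30 + ... + 32/11 + 32/10 = 39.3449.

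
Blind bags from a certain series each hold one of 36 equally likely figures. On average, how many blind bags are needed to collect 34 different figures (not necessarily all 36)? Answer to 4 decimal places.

With k distinct figures already seen, the next new one arrives after an expected 36/(36-k) blind bags.
Sum over k = 0,...,33: E = 36/36 + 36/35 + 36/34 + ... + 36/4 + 36/3 = 96.28413.

96.2841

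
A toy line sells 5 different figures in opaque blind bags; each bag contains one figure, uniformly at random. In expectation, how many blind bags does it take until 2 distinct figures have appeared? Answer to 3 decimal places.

2.250

Going from k to k+1 distinct takes a geometric number of blind bags with mean 5/(5-k).
Sum over k = 0,...,1: E = 5/5 + 5/4 = 2.2500.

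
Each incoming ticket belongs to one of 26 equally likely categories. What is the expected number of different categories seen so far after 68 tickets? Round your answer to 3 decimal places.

For each category, P(seen in 68 tickets) = 1 - (25/26)^68 = 0.9305.
By linearity of expectation, E[distinct seen] = 26·(1 - (25/26)^68) = 24.1940.

24.194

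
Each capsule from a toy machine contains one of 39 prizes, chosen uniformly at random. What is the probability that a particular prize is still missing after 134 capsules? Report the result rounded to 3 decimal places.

On each capsule the fixed prize fails to appear with probability 38/39.
P(still missing after 134) = (38/39)^134 = 0.0308.

0.031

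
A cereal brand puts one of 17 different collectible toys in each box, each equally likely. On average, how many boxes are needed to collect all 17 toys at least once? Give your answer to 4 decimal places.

After k distinct toys have appeared, the next box gives a new one with probability (17-k)/17, so the expected wait for the (k+1)-th is 17/(17-k).
E[T] = 17/17 + 17/16 + 17/15 + ... + 17/2 + 17/1 = 17·H_{17}.
H_{17} = 3.43955, so E[T] = 58.47239.

58.4724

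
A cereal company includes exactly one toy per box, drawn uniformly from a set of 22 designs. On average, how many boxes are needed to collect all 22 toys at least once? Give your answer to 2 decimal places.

The wait to go from k to k+1 distinct toys is geometric with mean 22/(22-k).
E[T] = 22/22 + 22/21 + 22/20 + ... + 22/2 + 22/1 = 22·H_{22}.
H_{22} = 3.691, so E[T] = 81.198.

81.20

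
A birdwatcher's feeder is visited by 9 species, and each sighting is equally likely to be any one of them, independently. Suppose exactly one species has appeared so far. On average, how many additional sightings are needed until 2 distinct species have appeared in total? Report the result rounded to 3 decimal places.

1.125

With k distinct species already seen, the next new one takes an expected 9/(9-k) sightings.
Only the k = 1 term is needed: E = 9/8 = 1.1250.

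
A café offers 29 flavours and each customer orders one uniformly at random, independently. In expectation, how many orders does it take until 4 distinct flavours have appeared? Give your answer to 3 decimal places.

With k distinct flavours already seen, the next new one arrives after an expected 29/(29-k) orders.
Sum over k = 0,...,3: E = 29/29 + 29/28 + 29/27 + 29/26 = 4.2252.

4.225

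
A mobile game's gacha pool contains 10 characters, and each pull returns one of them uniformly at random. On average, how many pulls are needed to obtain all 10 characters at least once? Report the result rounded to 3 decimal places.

The wait to go from k to k+1 distinct characters is geometric with mean 10/(10-k).
E[T] = 10/10 + 10/9 + 10/8 + ... + 10/2 + 10/1 = 10·H_{10}.
H_{10} = 2.9290, so E[T] = 29.2897.

29.290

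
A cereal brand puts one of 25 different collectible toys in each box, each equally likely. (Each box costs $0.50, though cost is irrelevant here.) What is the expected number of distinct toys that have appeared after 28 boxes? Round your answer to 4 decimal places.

17.0286

For each toy, P(seen in 28 boxes) = 1 - (24/25)^28 = 0.68114.
By linearity of expectation, E[distinct seen] = 25·(1 - (24/25)^28) = 17.02860.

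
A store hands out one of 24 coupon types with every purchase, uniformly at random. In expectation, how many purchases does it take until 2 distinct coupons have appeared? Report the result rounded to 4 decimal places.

With k distinct coupons already seen, the next new one arrives after an expected 24/(24-k) purchases.
Sum over k = 0,...,1: E = 24/24 + 24/23 = 2.04348.

2.0435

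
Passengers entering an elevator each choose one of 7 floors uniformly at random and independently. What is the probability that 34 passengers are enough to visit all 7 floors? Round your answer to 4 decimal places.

By inclusion–exclusion over which floors are missing,
P(all seen) = Σ_{j=0}^{7} (-1)^j C(7,j)((7-j)/7)^34
= 1.00000 - 0.03706 + 0.00023 - 0.00000 + 0.00000 - 0.00000 + 0.00000 - 0.00000
= 0.96317.

0.9632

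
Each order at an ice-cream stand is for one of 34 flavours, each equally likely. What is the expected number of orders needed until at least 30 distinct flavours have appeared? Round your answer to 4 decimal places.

With k distinct flavours already seen, the next new one arrives after an expected 34/(34-k) orders.
Sum over k = 0,...,29: E = 34/34 + 34/33 + 34/32 + ... + 34/6 + 34/5 = 69.18581.

69.1858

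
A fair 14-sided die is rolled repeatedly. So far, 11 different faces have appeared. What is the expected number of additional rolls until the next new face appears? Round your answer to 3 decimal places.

The number of rolls until the next new face is geometric with success probability 3/14, so its mean is 14/3.
E = 14/3 = 4.6667.

4.667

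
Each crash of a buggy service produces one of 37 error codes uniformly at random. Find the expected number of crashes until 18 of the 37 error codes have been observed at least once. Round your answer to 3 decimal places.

24.192

Going from k to k+1 distinct takes a geometric number of crashes with mean 37/(37-k).
Sum over k = 0,...,17: E = 37/37 + 37/36 + 37/35 + ... + 37/21 + 37/20 = 24.1923.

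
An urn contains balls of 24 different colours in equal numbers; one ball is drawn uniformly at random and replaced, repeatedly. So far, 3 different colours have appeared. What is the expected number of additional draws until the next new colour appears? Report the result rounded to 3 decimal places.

1.143

Each draw yields a new colour with probability (24-3)/24 = 21/24, so the wait is geometric with mean 24/21.
E = 24/21 = 1.1429.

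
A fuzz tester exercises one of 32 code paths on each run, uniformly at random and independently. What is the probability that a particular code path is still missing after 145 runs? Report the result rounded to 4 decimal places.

Each run misses the fixed code path with probability (32-1)/32 = 31/32, independently.
P(still missing after 145) = (31/32)^145 = 0.01002.

0.0100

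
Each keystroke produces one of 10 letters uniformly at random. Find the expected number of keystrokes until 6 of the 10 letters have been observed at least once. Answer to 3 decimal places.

Going from k to k+1 distinct takes a geometric number of keystrokes with mean 10/(10-k).
Sum over k = 0,...,5: E = 10/10 + 10/9 + 10/8 + 10/7 + 10/6 + 10/5 = 8.4563.

8.456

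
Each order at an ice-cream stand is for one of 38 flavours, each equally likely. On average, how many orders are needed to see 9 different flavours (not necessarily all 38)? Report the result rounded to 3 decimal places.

With k distinct flavours already seen, the next new one arrives after an expected 38/(38-k) orders.
Sum over k = 0,...,8: E = 38/38 + 38/37 + 38/36 + ... + 38/31 + 38/30 = 10.1174.

10.117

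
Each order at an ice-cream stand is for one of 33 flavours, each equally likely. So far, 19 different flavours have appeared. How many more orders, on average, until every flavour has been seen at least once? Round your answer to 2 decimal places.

107.30

From k distinct to k+1 distinct takes on average 33/(33-k) orders.
Sum over k = 19,...,32: E = 33/14 + 33/13 + 33/12 + ... + 33/2 + 33/1 = 107.302.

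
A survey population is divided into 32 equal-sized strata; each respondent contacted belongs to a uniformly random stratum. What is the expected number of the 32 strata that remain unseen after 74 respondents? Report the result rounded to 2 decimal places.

3.05

For each stratum, P(unseen after 74) = (31/32)^74 = 0.095.
By linearity of expectation, E[unseen] = 32·(31/32)^74 = 3.054.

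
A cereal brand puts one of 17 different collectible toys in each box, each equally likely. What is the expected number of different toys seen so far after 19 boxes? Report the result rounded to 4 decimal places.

For each toy, P(seen in 19 boxes) = 1 - (16/17)^19 = 0.68395.
By linearity of expectation, E[distinct seen] = 17·(1 - (16/17)^19) = 11.62722.

11.6272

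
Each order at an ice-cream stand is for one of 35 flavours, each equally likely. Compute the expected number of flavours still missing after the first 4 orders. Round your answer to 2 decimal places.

For each flavour, P(unseen after 4) = (34/35)^4 = 0.891.
By linearity of expectation, E[unseen] = 35·(34/35)^4 = 31.168.

31.17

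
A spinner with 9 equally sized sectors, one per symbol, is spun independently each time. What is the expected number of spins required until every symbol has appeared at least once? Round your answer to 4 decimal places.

25.4607

Split into phases: going from k distinct to k+1 distinct takes on average 9/(9-k) spins.
E[T] = 9/9 + 9/8 + 9/7 + ... + 9/2 + 9/1 = 9·H_{9}.
H_{9} = 2.82897, so E[T] = 25.46071.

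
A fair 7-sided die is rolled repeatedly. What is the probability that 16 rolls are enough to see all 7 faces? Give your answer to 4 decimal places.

0.4977

Let A_i be the event that face i is missing after 16 rolls. By inclusion–exclusion on the A_i,
P(all seen) = Σ_{j=0}^{7} (-1)^j C(7,j)((7-j)/7)^16
= 1.00000 - 0.59422 + 0.09642 - 0.00452 + 0.00005 - 0.00000 + 0.00000 - 0.00000
= 0.49772.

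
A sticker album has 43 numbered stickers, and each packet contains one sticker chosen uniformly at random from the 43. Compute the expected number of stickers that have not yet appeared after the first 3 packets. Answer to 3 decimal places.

40.069

For each sticker, P(unseen after 3) = (42/43)^3 = 0.9318.
By linearity of expectation, E[unseen] = 43·(42/43)^3 = 40.0692.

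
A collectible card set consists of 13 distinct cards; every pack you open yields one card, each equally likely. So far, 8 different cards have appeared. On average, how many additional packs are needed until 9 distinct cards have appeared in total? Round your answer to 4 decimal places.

2.6000

With k distinct cards already seen, the next new one takes an expected 13/(13-k) packs.
Only the k = 8 term is needed: E = 13/5 = 2.60000.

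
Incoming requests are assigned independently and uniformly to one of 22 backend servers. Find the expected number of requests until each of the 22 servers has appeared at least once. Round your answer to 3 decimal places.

81.198

The wait to go from k to k+1 distinct servers is geometric with mean 22/(22-k).
E[T] = 22/22 + 22/21 + 22/20 + ... + 22/2 + 22/1 = 22·H_{22}.
H_{22} = 3.6908, so E[T] = 81.1979.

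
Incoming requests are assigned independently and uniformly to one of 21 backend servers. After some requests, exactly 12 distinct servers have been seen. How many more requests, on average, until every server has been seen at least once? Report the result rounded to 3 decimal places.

The wait to go from k to k+1 distinct servers is geometric with mean 21/(21-k).
Sum over k = 12,...,20: E = 21/9 + 21/8 + 21/7 + ... + 21/2 + 21/1 = 59.4083.

59.408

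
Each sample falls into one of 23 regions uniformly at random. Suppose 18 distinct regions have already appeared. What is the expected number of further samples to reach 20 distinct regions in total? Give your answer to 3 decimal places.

From k distinct to k+1 distinct takes on average 23/(23-k) samples.
Sum over k = 18,...,19: E = 23/5 + 23/4 = 10.3500.

10.350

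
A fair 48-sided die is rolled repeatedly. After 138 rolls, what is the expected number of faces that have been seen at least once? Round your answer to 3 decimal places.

For each face, P(seen in 138 rolls) = 1 - (47/48)^138 = 0.9453.
By linearity of expectation, E[distinct seen] = 48·(1 - (47/48)^138) = 45.3730.

45.373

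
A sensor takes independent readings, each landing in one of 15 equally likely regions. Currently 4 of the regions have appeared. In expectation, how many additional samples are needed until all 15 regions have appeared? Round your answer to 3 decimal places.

With k distinct regions already seen, the next new one takes an expected 15/(15-k) samples.
Sum over k = 4,...,14: E = 15/11 + 15/10 + 15/9 + ... + 15/2 + 15/1 = 45.2982.

45.298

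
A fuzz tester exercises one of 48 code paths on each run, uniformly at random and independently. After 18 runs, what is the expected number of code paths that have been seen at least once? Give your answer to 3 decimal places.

15.141

For each code path, P(seen in 18 runs) = 1 - (47/48)^18 = 0.3154.
By linearity of expectation, E[distinct seen] = 48·(1 - (47/48)^18) = 15.1405.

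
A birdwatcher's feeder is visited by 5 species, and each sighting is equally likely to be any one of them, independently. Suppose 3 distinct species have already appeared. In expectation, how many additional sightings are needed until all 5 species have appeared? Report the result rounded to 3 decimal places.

7.500

From k distinct to k+1 distinct takes on average 5/(5-k) sightings.
Sum over k = 3,...,4: E = 5/2 + 5/1 = 7.5000.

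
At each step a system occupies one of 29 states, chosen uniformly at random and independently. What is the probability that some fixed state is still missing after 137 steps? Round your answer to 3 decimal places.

On each step the fixed state fails to appear with probability 28/29.
P(still missing after 137) = (28/29)^137 = 0.0082.

0.008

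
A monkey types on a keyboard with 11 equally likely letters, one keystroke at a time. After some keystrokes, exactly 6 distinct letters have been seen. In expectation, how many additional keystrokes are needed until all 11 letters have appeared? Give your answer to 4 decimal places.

With k distinct letters already seen, the next new one takes an expected 11/(11-k) keystrokes.
Sum over k = 6,...,10: E = 11/5 + 11/4 + 11/3 + 11/2 + 11/1 = 25.11667.

25.1167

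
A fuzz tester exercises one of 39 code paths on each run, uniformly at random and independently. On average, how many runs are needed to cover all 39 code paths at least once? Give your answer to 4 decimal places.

The wait to go from k to k+1 distinct code paths is geometric with mean 39/(39-k).
E[T] = 39/39 + 39/38 + 39/37 + ... + 39/2 + 39/1 = 39·H_{39}.
H_{39} = 4.25354, so E[T] = 165.88818.

165.8882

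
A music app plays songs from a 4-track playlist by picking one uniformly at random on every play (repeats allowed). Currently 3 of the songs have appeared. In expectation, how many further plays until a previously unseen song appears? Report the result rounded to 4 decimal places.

Each play yields a new song with probability (4-3)/4 = 1/4, so the wait is geometric with mean 4/1.
E = 4/1 = 4.00000.

4.0000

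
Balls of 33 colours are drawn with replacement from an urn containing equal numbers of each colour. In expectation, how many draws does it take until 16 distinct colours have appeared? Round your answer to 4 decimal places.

21.4251

With k distinct colours already seen, the next new one arrives after an expected 33/(33-k) draws.
Sum over k = 0,...,15: E = 33/33 + 33/32 + 33/31 + ... + 33/19 + 33/18 = 21.42511.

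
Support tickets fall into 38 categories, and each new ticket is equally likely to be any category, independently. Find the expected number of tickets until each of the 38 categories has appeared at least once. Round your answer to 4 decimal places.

160.6603

Split into phases: going from k distinct to k+1 distinct takes on average 38/(38-k) tickets.
E[T] = 38/38 + 38/37 + 38/36 + ... + 38/2 + 38/1 = 38·H_{38}.
H_{38} = 4.22790, so E[T] = 160.66028.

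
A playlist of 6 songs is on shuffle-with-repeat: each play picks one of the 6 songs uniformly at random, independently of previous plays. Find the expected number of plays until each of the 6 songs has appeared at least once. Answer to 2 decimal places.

14.70

After k distinct songs have appeared, the next play gives a new one with probability (6-k)/6, so the expected wait for the (k+1)-th is 6/(6-k).
E[T] = 6/6 + 6/5 + 6/4 + 6/3 + 6/2 + 6/1 = 6·H_{6}.
H_{6} = 2.450, so E[T] = 14.700.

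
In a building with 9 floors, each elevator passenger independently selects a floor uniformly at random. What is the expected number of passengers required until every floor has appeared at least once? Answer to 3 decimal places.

25.461

The wait to go from k to k+1 distinct floors is geometric with mean 9/(9-k).
E[T] = 9/9 + 9/8 + 9/7 + ... + 9/2 + 9/1 = 9·H_{9}.
H_{9} = 2.8290, so E[T] = 25.4607.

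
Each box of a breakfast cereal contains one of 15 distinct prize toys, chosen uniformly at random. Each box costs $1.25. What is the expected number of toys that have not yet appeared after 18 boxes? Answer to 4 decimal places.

4.3326

For each toy, P(unseen after 18) = (14/15)^18 = 0.28884.
By linearity of expectation, E[unseen] = 15·(14/15)^18 = 4.33265.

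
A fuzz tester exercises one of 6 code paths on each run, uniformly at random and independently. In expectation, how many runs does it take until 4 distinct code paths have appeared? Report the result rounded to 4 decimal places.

5.7000

Going from k to k+1 distinct takes a geometric number of runs with mean 6/(6-k).
Sum over k = 0,...,3: E = 6/6 + 6/5 + 6/4 + 6/3 = 5.70000.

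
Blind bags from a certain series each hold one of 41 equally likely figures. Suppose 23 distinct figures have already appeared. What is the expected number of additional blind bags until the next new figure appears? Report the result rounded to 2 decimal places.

The number of blind bags until the next new figure is geometric with success probability 18/41, so its mean is 41/18.
E = 41/18 = 2.278.

2.28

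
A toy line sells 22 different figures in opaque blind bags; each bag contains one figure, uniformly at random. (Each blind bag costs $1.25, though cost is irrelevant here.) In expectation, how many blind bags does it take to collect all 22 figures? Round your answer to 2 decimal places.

81.20

Split into phases: going from k distinct to k+1 distinct takes on average 22/(22-k) blind bags.
E[T] = 22/22 + 22/21 + 22/20 + ... + 22/2 + 22/1 = 22·H_{22}.
H_{22} = 3.691, so E[T] = 81.198.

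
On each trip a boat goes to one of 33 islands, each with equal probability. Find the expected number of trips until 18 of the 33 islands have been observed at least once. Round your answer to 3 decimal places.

With k distinct islands already seen, the next new one arrives after an expected 33/(33-k) trips.
Sum over k = 0,...,17: E = 33/33 + 33/32 + 33/31 + ... + 33/17 + 33/16 = 25.4288.

25.429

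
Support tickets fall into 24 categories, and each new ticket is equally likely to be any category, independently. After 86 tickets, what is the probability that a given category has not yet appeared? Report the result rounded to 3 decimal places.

On each ticket the fixed category fails to appear with probability 23/24.
P(still missing after 86) = (23/24)^86 = 0.0257.

0.026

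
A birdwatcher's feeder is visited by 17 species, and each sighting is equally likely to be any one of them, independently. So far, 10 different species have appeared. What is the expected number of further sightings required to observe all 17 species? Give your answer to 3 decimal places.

The wait to go from k to k+1 distinct species is geometric with mean 17/(17-k).
Sum over k = 10,...,16: E = 17/7 + 17/6 + 17/5 + ... + 17/2 + 17/1 = 44.0786.

44.079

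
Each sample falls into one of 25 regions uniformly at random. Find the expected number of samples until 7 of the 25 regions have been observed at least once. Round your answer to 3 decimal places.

8.021

Going from k to k+1 distinct takes a geometric number of samples with mean 25/(25-k).
Sum over k = 0,...,6: E = 25/25 + 25/24 + 25/23 + ... + 25/20 + 25/19 = 8.0213.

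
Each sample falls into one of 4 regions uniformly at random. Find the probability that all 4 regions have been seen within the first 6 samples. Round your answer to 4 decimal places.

By inclusion–exclusion over which regions are missing,
P(all seen) = Σ_{j=0}^{4} (-1)^j C(4,j)((4-j)/4)^6
= 1.00000 - 0.71191 + 0.09375 - 0.00098 + 0.00000
= 0.38086.

0.3809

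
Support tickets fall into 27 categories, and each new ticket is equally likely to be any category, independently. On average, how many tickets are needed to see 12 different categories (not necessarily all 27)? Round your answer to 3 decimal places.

With k distinct categories already seen, the next new one arrives after an expected 27/(27-k) tickets.
Sum over k = 0,...,11: E = 27/27 + 27/26 + 27/25 + ... + 27/17 + 27/16 = 15.4771.

15.477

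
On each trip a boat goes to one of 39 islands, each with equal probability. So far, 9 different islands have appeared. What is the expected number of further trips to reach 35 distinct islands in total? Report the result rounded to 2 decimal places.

With k distinct islands already seen, the next new one takes an expected 39/(39-k) trips.
Sum over k = 9,...,34: E = 39/30 + 39/29 + 39/28 + ... + 39/6 + 39/5 = 74.554.

74.55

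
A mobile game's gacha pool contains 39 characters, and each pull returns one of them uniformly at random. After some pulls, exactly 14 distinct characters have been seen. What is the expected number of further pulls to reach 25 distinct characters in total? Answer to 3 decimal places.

22.011

The wait to go from k to k+1 distinct characters is geometric with mean 39/(39-k).
Sum over k = 14,...,24: E = 39/25 + 39/24 + 39/23 + ... + 39/16 + 39/15 = 22.0114.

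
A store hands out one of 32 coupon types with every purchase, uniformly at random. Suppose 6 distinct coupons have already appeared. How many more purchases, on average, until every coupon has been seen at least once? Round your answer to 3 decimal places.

123.341

With k distinct coupons already seen, the next new one takes an expected 32/(32-k) purchases.
Sum over k = 6,...,31: E = 32/26 + 32/25 + 32/24 + ... + 32/2 + 32/1 = 123.3414.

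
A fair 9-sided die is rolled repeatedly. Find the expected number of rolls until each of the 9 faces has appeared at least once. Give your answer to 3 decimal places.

The wait to go from k to k+1 distinct faces is geometric with mean 9/(9-k).
E[T] = 9/9 + 9/8 + 9/7 + ... + 9/2 + 9/1 = 9·H_{9}.
H_{9} = 2.8290, so E[T] = 25.4607.

25.461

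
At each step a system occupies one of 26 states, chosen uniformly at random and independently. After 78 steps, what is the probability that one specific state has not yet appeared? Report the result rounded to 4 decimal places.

0.0469

On each step the fixed state fails to appear with probability 25/26.
P(still missing after 78) = (25/26)^78 = 0.04692.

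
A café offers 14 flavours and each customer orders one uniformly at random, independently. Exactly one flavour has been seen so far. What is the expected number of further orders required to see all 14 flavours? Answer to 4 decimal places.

With k distinct flavours already seen, the next new one takes an expected 14/(14-k) orders.
Sum over k = 1,...,13: E = 14/13 + 14/12 + 14/11 + ... + 14/2 + 14/1 = 44.52187.

44.5219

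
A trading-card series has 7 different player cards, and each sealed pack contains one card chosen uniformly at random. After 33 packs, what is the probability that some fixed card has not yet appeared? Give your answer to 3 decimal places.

0.006

On each pack the fixed card fails to appear with probability 6/7.
P(still missing after 33) = (6/7)^33 = 0.0062.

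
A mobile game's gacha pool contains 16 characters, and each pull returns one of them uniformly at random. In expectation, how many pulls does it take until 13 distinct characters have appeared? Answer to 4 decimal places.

24.7583

Going from k to k+1 distinct takes a geometric number of pulls with mean 16/(16-k).
Sum over k = 0,...,12: E = 16/16 + 16/15 + 16/14 + ... + 16/5 + 16/4 = 24.75833.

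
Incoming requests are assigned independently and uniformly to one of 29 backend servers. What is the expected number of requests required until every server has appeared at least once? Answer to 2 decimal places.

114.89

Split into phases: going from k distinct to k+1 distinct takes on average 29/(29-k) requests.
E[T] = 29/29 + 29/28 + 29/27 + ... + 29/2 + 29/1 = 29·H_{29}.
H_{29} = 3.962, so E[T] = 114.888.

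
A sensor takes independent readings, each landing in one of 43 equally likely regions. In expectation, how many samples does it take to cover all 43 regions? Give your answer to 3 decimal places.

187.050

After k distinct regions have appeared, the next sample gives a new one with probability (43-k)/43, so the expected wait for the (k+1)-th is 43/(43-k).
E[T] = 43/43 + 43/42 + 43/41 + ... + 43/2 + 43/1 = 43·H_{43}.
H_{43} = 4.3500, so E[T] = 187.0499.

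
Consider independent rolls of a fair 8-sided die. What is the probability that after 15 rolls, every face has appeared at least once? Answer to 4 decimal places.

Let A_i be the event that face i is missing after 15 rolls. By inclusion–exclusion on the A_i,
P(all seen) = Σ_{j=0}^{8} (-1)^j C(8,j)((8-j)/8)^15
= 1.00000 - 1.07947 + 0.37418 - 0.04857 + 0.00214 - 0.00002 + 0.00000 - 0.00000 + 0.00000
= 0.24825.

0.2482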